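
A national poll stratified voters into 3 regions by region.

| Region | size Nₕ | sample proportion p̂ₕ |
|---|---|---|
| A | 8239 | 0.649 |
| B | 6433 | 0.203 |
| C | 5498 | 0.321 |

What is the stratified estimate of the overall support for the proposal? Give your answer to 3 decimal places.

0.417

N = 8239 + 6433 + 5498 = 20170.
Overall proportion = Σ (Nₕ/N)·p̂ₕ.
Σ Nₕp̂ₕ = 5347.111 + 1305.899 + 1764.858 = 8417.868.
8417.868 / 20170 = 0.41735... → 0.417.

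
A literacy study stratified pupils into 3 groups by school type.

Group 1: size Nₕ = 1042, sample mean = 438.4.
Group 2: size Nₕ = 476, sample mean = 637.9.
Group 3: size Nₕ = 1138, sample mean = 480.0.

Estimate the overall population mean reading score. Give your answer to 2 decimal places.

491.98

N = 2656; weights Wₕ = Nₕ/N = (0.3923, 0.1792, 0.4285).
x̄_st = Σ Wₕ·x̄ₕ = 0.3923·438.4 + 0.1792·637.9 + 0.4285·480.0 ≈ 491.9779...
→ 491.98.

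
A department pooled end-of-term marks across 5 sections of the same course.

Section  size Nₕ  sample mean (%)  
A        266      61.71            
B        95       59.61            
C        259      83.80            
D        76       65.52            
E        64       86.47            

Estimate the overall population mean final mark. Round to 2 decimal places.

71.44

x̄_st = (Σ Nₕx̄ₕ) / (Σ Nₕ) = (266·61.71 + 95·59.61 + 259·83.80 + 76·65.52 + 64·86.47) / 760
= 54295.61 / 760 = 71.4416... → 71.44.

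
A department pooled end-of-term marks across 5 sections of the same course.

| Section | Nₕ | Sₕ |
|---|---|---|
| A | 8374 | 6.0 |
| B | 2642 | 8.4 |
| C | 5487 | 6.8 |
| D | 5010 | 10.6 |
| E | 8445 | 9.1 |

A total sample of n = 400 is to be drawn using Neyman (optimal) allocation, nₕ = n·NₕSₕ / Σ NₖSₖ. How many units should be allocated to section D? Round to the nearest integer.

Σ NₕSₕ = 8374·6.0 + 2642·8.4 + 5487·6.8 + 5010·10.6 + 8445·9.1 = 239703.9.
Share for D: 53106/239703.9 = 0.22155.
n_D = 400 × 0.22155 = 88.619... → 89.

89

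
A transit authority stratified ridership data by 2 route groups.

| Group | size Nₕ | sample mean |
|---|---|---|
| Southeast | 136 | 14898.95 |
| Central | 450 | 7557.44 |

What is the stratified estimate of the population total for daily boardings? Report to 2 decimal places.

5427105.20

Population total = Σ Nₕ·x̄ₕ (each stratum's size times its mean).
136·14898.95 + 450·7557.44 = 2026257.2 + 3400848 = 5427105.20.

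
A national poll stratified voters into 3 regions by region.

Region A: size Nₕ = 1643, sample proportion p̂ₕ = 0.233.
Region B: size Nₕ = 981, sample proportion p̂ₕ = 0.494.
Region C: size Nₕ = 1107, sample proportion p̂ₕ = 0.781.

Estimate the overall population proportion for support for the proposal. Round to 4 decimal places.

Wₕ = Nₕ/N with N = 3731: 0.4404, 0.2629, 0.2967.
p̂_st = 0.4404·0.233 + 0.2629·0.494 + 0.2967·0.781 ≈ 0.464219... → 0.4642.

0.4642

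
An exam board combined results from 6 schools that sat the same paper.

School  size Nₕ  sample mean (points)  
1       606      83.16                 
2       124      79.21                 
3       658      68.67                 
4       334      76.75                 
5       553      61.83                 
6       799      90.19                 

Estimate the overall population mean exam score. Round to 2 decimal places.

N = 3074; weights Wₕ = Nₕ/N = (0.1971, 0.0403, 0.2141, 0.1087, 0.1799, 0.2599).
x̄_st = Σ Wₕ·x̄ₕ = 0.1971·83.16 + 0.0403·79.21 + 0.2141·68.67 + 0.1087·76.75 + 0.1799·61.83 + 0.2599·90.19 ≈ 77.1926...
→ 77.19.

77.19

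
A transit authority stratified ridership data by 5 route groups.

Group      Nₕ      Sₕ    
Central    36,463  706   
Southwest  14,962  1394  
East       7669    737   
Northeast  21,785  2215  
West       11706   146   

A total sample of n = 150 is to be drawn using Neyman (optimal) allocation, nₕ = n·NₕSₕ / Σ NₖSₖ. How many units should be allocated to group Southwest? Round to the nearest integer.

31

Central: NₕSₕ = 36463·706 = 25742878
Southwest: NₕSₕ = 14962·1394 = 20857028
East: NₕSₕ = 7669·737 = 5652053
Northeast: NₕSₕ = 21785·2215 = 48253775
West: NₕSₕ = 11706·146 = 1709076
Σ NₕSₕ = 102214810.
n_Southwest = 150·20857028/102214810 = 30.608... → 31.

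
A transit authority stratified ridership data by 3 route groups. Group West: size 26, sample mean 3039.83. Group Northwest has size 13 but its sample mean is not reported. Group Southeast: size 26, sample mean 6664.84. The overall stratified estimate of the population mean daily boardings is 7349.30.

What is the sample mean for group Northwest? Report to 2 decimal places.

Σ Nₕx̄ₕ = N·μ, so 13·x̄_Northwest = 65·7349.30 − (26·3039.83 + 26·6664.84).
= 477704.5 − 252321.42 = 225383.08.
x̄_Northwest = 225383.08 / 13 = 17337.16 → 17337.16.

17337.16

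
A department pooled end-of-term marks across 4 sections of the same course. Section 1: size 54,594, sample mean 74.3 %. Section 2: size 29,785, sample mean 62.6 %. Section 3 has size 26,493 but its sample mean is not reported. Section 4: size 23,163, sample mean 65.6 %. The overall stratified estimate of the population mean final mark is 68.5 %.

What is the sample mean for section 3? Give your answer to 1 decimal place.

65.7

Σ Nₕx̄ₕ = N·μ, so 26493·x̄_3 = 134035·68.5 − (54594·74.3 + 29785·62.6 + 23163·65.6).
= 9181397.5 − 7440368 = 1741029.5.
x̄_3 = 1741029.5 / 26493 = 65.717... → 65.7.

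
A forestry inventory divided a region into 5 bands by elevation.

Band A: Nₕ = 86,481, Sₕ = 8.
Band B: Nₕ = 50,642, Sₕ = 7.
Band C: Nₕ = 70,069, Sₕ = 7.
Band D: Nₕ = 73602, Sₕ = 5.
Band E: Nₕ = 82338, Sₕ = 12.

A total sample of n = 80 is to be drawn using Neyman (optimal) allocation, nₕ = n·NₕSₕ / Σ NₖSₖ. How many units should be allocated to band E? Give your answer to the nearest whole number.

27

Σ NₕSₕ = 86481·8 + 50642·7 + 70069·7 + 73602·5 + 82338·12 = 2892891.
Share for E: 988056/2892891 = 0.34155.
n_E = 80 × 0.34155 = 27.324... → 27.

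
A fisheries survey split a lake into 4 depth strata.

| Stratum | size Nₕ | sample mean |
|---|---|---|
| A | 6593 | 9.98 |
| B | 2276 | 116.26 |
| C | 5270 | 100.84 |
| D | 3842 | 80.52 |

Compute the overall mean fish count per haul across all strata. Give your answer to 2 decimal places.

65.13

N = 17981; weights Wₕ = Nₕ/N = (0.3667, 0.1266, 0.2931, 0.2137).
x̄_st = Σ Wₕ·x̄ₕ = 0.3667·9.98 + 0.1266·116.26 + 0.2931·100.84 + 0.2137·80.52 ≈ 65.1349...
→ 65.13.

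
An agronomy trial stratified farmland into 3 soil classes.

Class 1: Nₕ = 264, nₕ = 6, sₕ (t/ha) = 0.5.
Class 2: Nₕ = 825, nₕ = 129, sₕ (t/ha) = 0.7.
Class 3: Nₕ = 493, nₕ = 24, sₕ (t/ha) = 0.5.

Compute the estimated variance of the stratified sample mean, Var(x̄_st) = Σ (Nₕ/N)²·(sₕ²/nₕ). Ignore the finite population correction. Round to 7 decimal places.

0.0032049

N = 1582; Wₕ = Nₕ/N.
class 1: (264/1582)²·0.5²/6 = 0.0011603357
class 2: (825/1582)²·0.7²/129 = 0.0010330023
class 3: (493/1582)²·0.5²/24 = 0.0010116019
Sum = 0.0032049400 → 0.0032049.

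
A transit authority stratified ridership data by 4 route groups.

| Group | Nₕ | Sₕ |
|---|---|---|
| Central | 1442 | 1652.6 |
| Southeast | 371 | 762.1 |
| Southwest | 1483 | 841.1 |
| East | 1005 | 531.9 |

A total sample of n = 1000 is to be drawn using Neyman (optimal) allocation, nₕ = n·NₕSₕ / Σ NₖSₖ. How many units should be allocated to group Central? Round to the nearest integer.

Σ NₕSₕ = 1442·1652.6 + 371·762.1 + 1483·841.1 + 1005·531.9 = 4447699.1.
Share for Central: 2383049.2/4447699.1 = 0.53579.
n_Central = 1000 × 0.53579 = 535.794... → 536.

536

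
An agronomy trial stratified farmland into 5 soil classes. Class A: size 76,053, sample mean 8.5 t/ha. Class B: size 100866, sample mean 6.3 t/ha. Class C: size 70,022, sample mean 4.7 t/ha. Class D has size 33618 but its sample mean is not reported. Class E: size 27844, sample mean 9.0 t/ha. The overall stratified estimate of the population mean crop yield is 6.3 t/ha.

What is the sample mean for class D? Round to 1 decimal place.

N = 76053 + 100866 + 70022 + 33618 + 27844 = 308403.
Overall total = μ·N = 6.3·308403 = 1942938.9.
Subtract the known strata: 76053·8.5 + 100866·6.3 + 70022·4.7 + 27844·9.0 = 1861605.7.
Remaining total for class D: 1942938.9 − 1861605.7 = 81333.2.
Divide by its size: 81333.2 / 33618 = 2.419... → 2.4.

2.4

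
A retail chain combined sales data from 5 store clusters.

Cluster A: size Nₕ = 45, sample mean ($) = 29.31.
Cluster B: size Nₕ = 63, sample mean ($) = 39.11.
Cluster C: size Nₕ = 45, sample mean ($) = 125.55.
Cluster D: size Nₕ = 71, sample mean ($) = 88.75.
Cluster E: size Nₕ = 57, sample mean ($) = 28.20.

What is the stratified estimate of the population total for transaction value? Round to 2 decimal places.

17341.28

A: 45·29.31 = 1318.95
B: 63·39.11 = 2463.93
C: 45·125.55 = 5649.75
D: 71·88.75 = 6301.25
E: 57·28.20 = 1607.4
τ̂ = Σ Nₕx̄ₕ = 17341.28.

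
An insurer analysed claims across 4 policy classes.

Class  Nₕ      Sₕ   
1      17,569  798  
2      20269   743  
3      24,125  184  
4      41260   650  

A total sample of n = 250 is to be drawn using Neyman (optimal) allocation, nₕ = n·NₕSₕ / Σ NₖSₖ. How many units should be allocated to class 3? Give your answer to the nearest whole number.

18

1: NₕSₕ = 17569·798 = 14020062
2: NₕSₕ = 20269·743 = 15059867
3: NₕSₕ = 24125·184 = 4439000
4: NₕSₕ = 41260·650 = 26819000
Σ NₕSₕ = 60337929.
n_3 = 250·4439000/60337929 = 18.392... → 18.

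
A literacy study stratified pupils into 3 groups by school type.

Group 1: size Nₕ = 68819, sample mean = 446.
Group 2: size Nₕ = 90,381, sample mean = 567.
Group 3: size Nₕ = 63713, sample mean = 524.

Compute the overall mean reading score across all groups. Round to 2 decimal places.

N = 222913; weights Wₕ = Nₕ/N = (0.3087, 0.4055, 0.2858).
x̄_st = Σ Wₕ·x̄ₕ = 0.3087·446 + 0.4055·567 + 0.2858·524 ≈ 517.3539...
→ 517.35.

517.35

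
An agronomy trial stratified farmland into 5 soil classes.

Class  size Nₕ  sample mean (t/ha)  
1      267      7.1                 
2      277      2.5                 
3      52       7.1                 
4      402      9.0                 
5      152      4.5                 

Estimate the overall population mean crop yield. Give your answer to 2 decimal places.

6.31

N = 267 + 277 + 52 + 402 + 152 = 1150.
The stratified mean weights each stratum mean by its population share Nₕ/N.
Σ Nₕx̄ₕ = 267·7.1 + 277·2.5 + 52·7.1 + 402·9.0 + 152·4.5 = 1895.7 + 692.5 + 369.2 + 3618 + 684 = 7259.4.
Divide by N: 7259.4 / 1150 = 6.3125... → 6.31.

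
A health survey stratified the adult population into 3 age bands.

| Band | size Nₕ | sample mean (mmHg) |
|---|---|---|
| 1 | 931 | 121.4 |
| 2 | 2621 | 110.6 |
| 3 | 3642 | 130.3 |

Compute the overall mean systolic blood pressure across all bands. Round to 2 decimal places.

121.97

x̄_st = (Σ Nₕx̄ₕ) / (Σ Nₕ) = (931·121.4 + 2621·110.6 + 3642·130.3) / 7194
= 877458.6 / 7194 = 121.9709... → 121.97.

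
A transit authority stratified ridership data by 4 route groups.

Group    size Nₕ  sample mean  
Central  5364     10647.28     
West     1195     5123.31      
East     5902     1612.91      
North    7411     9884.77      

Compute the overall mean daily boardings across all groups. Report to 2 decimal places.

7347.51

N = 5364 + 1195 + 5902 + 7411 = 19872.
The stratified mean weights each stratum mean by its population share Nₕ/N.
Σ Nₕx̄ₕ = 5364·10647.28 + 1195·5123.31 + 5902·1612.91 + 7411·9884.77 = 57112009.92 + 6122355.45 + 9519394.82 + 73256030.47 = 146009790.66.
Divide by N: 146009790.66 / 19872 = 7347.5136... → 7347.51.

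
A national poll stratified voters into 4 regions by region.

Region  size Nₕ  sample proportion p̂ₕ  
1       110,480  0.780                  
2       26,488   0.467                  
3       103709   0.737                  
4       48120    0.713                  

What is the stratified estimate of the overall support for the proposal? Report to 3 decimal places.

Wₕ = Nₕ/N with N = 288797: 0.3826, 0.0917, 0.3591, 0.1666.
p̂_st = 0.3826·0.780 + 0.0917·0.467 + 0.3591·0.737 + 0.1666·0.713 ≈ 0.72469... → 0.725.

0.725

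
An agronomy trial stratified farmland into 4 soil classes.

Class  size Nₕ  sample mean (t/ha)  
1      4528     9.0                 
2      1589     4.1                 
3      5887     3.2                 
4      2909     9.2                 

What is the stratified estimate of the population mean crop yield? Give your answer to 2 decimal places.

N = 14913; weights Wₕ = Nₕ/N = (0.3036, 0.1066, 0.3948, 0.1951).
x̄_st = Σ Wₕ·x̄ₕ = 0.3036·9.0 + 0.1066·4.1 + 0.3948·3.2 + 0.1951·9.2 ≈ 6.2273...
→ 6.23.

6.23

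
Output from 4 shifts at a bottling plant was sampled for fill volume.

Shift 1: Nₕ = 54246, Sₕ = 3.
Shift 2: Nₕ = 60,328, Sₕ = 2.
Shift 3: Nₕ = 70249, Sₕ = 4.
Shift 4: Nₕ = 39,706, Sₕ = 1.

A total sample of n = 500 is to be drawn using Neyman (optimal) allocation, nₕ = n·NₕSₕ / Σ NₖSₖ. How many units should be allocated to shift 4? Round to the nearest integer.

1: NₕSₕ = 54246·3 = 162738
2: NₕSₕ = 60328·2 = 120656
3: NₕSₕ = 70249·4 = 280996
4: NₕSₕ = 39706·1 = 39706
Σ NₕSₕ = 604096.
n_4 = 500·39706/604096 = 32.864... → 33.

33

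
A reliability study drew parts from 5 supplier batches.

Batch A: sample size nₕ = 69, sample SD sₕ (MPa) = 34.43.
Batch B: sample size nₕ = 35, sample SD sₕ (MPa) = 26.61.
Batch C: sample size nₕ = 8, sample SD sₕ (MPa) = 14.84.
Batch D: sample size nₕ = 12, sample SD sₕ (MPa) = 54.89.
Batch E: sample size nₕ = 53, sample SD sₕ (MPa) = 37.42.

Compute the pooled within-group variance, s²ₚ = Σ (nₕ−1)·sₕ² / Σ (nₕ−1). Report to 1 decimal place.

1233.6

Degrees of freedom: 68 + 34 + 7 + 11 + 52 = 172.
Σ(nₕ−1)sₕ² = 68·1185.4249 + 34·708.0921 + 7·220.2256 + 11·3012.9121 + 52·1400.2564 = 212180.9697.
s²ₚ = 212180.9697 / 172 = 1233.610... → 1233.6.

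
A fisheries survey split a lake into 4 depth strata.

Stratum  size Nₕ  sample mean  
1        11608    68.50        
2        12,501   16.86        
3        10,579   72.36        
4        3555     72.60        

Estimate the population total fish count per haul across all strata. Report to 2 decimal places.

2029504.30

1: 11608·68.50 = 795148
2: 12501·16.86 = 210766.86
3: 10579·72.36 = 765496.44
4: 3555·72.60 = 258093
τ̂ = Σ Nₕx̄ₕ = 2029504.30.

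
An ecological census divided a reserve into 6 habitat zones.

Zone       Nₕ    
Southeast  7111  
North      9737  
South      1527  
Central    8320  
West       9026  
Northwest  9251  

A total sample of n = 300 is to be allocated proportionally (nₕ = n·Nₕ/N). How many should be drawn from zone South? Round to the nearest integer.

Share of zone South = 1527/44972 = 0.03395.
Allocate 300 × 0.03395 = 10.186... → 10.

10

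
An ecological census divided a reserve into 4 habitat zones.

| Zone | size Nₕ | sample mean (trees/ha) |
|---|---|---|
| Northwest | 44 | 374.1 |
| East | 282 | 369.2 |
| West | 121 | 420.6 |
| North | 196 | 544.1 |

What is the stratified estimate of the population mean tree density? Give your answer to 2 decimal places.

432.52

N = 44 + 282 + 121 + 196 = 643.
Weight each subgroup mean by Nₕ/N and sum.
Σ Nₕx̄ₕ = 44·374.1 + 282·369.2 + 121·420.6 + 196·544.1 = 16460.4 + 104114.4 + 50892.6 + 106643.6 = 278111.
Divide by N: 278111 / 643 = 432.5210... → 432.52.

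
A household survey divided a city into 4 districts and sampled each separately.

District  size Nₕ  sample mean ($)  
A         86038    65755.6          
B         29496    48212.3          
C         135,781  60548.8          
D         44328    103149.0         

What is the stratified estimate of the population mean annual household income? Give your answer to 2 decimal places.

67220.65

N = 86038 + 29496 + 135781 + 44328 = 295643.
Overall mean = Σ (Nₕ/N)·x̄ₕ — weight by population share, not a simple average.
Σ Nₕx̄ₕ = 86038·65755.6 + 29496·48212.3 + 135781·60548.8 + 44328·103149.0 = 5657480312.8 + 1422070000.8 + 8221376612.8 + 4572388872 = 19873315798.4.
Divide by N: 19873315798.4 / 295643 = 67220.6540... → 67220.65.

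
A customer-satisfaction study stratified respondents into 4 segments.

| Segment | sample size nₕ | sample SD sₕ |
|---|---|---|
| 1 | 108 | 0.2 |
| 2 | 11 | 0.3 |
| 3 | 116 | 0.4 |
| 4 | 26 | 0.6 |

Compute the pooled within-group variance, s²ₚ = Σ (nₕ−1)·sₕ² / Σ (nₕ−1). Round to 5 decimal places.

Degrees of freedom: 107 + 10 + 115 + 25 = 257.
Σ(nₕ−1)sₕ² = 107·0.04 + 10·0.09 + 115·0.16 + 25·0.36 = 32.58.
s²ₚ = 32.58 / 257 = 0.1267704... → 0.12677.

0.12677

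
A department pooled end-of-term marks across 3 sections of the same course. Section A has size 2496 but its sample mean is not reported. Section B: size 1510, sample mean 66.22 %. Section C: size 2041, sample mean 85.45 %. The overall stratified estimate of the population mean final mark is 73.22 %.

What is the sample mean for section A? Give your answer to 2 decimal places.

Σ Nₕx̄ₕ = N·μ, so 2496·x̄_A = 6047·73.22 − (1510·66.22 + 2041·85.45).
= 442761.34 − 274395.65 = 168365.69.
x̄_A = 168365.69 / 2496 = 67.4542... → 67.45.

67.45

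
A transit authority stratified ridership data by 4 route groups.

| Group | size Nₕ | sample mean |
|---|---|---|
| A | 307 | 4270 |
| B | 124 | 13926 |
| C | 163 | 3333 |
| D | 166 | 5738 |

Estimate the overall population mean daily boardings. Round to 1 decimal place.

N = 760; weights Wₕ = Nₕ/N = (0.4039, 0.1632, 0.2145, 0.2184).
x̄_st = Σ Wₕ·x̄ₕ = 0.4039·4270 + 0.1632·13926 + 0.2145·3333 + 0.2184·5738 ≈ 5965.133...
→ 5965.1.

5965.1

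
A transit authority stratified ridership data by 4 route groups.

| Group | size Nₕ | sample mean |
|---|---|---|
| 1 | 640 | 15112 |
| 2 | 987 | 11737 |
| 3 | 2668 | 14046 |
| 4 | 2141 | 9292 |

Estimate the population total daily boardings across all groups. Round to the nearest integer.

78624999

Population total = Σ Nₕ·x̄ₕ (each stratum's size times its mean).
640·15112 + 987·11737 + 2668·14046 + 2141·9292 = 9671680 + 11584419 + 37474728 + 19894172 = 78624999.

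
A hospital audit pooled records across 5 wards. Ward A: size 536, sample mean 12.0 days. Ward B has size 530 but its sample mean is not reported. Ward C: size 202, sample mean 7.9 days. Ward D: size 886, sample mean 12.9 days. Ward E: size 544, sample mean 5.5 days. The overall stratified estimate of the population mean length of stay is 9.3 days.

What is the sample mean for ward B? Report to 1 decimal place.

N = 536 + 530 + 202 + 886 + 544 = 2698.
Overall total = μ·N = 9.3·2698 = 25091.4.
Subtract the known strata: 536·12.0 + 202·7.9 + 886·12.9 + 544·5.5 = 22449.2.
Remaining total for ward B: 25091.4 − 22449.2 = 2642.2.
Divide by its size: 2642.2 / 530 = 4.985... → 5.0.

5.0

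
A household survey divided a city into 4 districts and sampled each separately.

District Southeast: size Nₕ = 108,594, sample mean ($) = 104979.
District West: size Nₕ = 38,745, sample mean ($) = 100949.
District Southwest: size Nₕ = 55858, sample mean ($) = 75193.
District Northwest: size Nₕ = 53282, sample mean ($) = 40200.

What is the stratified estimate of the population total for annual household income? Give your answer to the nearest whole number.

21653425525

Population total = Σ Nₕ·x̄ₕ (each stratum's size times its mean).
108594·104979 + 38745·100949 + 55858·75193 + 53282·40200 = 11400089526 + 3911269005 + 4200130594 + 2141936400 = 21653425525.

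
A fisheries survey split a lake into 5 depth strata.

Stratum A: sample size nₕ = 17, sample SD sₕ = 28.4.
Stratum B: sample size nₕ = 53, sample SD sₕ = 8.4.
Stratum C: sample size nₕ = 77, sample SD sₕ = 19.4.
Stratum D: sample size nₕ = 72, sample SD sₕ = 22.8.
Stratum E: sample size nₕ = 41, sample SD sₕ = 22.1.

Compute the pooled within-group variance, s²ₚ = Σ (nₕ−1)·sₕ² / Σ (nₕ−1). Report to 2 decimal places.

398.52

A: (17−1)·28.4² = 16·806.56 = 12904.96
B: (53−1)·8.4² = 52·70.56 = 3669.12
C: (77−1)·19.4² = 76·376.36 = 28603.36
D: (72−1)·22.8² = 71·519.84 = 36908.64
E: (41−1)·22.1² = 40·488.41 = 19536.4
Numerator = 101622.48; denominator = Σ(nₕ−1) = 255.
s²ₚ = 101622.48/255 = 398.5195... → 398.52.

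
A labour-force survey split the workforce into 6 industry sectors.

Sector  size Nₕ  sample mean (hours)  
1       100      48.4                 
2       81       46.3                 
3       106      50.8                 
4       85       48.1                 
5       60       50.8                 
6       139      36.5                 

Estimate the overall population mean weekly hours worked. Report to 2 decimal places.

45.86

x̄_st = (Σ Nₕx̄ₕ) / (Σ Nₕ) = (100·48.4 + 81·46.3 + 106·50.8 + 85·48.1 + 60·50.8 + 139·36.5) / 571
= 26185.1 / 571 = 45.8583... → 45.86.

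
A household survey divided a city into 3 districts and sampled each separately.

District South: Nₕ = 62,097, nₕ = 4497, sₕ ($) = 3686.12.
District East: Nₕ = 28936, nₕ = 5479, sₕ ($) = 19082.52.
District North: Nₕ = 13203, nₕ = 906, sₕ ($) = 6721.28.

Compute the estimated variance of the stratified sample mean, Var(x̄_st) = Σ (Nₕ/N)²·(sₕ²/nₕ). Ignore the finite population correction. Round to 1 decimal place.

6994.0

N = 104236. Term for each stratum: Wₕ²sₕ²/nₕ.
Var(x̄_st) = 1072.3136 + 5121.6709 + 799.9918 = 6993.9763 → 6994.0.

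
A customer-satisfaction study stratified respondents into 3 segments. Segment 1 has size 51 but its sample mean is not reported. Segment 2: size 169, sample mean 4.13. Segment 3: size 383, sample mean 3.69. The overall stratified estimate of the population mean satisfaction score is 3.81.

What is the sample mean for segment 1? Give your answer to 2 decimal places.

Σ Nₕx̄ₕ = N·μ, so 51·x̄_1 = 603·3.81 − (169·4.13 + 383·3.69).
= 2297.43 − 2111.24 = 186.19.
x̄_1 = 186.19 / 51 = 3.6508... → 3.65.

3.65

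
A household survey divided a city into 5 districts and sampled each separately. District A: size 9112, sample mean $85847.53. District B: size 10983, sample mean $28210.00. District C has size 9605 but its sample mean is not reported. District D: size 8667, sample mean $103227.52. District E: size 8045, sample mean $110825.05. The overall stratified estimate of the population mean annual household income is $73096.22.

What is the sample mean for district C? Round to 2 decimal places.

Σ Nₕx̄ₕ = N·μ, so 9605·x̄_C = 46412·73096.22 − (9112·85847.53 + 10983·28210.00 + 8667·103227.52 + 8045·110825.05).
= 3392541762.64 − 2878333566.45 = 514208196.19.
x̄_C = 514208196.19 / 9605 = 53535.4707... → 53535.47.

53535.47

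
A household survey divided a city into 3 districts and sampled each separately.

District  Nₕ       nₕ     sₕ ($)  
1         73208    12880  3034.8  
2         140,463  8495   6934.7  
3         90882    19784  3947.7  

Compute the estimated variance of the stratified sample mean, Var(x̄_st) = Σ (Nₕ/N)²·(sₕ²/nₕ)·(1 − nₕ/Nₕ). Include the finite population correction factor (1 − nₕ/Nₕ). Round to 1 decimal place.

1220.3

N = 304553. Term for each stratum: Wₕ²sₕ²/nₕ·(1−nₕ/Nₕ).
Var(x̄_st) = 34.0483 + 1131.3495 + 54.8762 = 1220.2740 → 1220.3.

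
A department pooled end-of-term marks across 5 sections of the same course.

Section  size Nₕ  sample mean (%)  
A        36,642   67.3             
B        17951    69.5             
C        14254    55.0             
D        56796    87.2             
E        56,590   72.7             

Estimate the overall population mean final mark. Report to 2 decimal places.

N = 36642 + 17951 + 14254 + 56796 + 56590 = 182233.
Weight each subgroup mean by Nₕ/N and sum.
Σ Nₕx̄ₕ = 36642·67.3 + 17951·69.5 + 14254·55.0 + 56796·87.2 + 56590·72.7 = 2466006.6 + 1247594.5 + 783970 + 4952611.2 + 4114093 = 13564275.3.
Divide by N: 13564275.3 / 182233 = 74.4337... → 74.43.

74.43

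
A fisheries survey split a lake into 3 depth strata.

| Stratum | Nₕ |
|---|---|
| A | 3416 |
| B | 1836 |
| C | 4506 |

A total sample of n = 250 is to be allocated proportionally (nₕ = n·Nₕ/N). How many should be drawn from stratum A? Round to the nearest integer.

88

N = 3416 + 1836 + 4506 = 9758.
n_A = 250·3416/9758 = 87.518... → 88.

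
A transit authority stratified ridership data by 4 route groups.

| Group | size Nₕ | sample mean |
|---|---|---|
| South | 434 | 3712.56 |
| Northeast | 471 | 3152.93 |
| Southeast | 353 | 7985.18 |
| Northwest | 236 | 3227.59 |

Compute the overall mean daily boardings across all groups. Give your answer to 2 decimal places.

N = 1494; weights Wₕ = Nₕ/N = (0.2905, 0.3153, 0.2363, 0.1580).
x̄_st = Σ Wₕ·x̄ₕ = 0.2905·3712.56 + 0.3153·3152.93 + 0.2363·7985.18 + 0.1580·3227.59 ≈ 4469.0501...
→ 4469.05.

4469.05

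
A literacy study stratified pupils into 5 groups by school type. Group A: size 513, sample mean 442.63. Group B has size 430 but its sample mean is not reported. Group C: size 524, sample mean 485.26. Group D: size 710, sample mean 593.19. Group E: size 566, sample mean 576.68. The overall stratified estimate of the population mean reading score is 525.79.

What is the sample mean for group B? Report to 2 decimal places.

N = 513 + 430 + 524 + 710 + 566 = 2743.
Overall total = μ·N = 525.79·2743 = 1442241.97.
Subtract the known strata: 513·442.63 + 524·485.26 + 710·593.19 + 566·576.68 = 1228911.21.
Remaining total for group B: 1442241.97 − 1228911.21 = 213330.76.
Divide by its size: 213330.76 / 430 = 496.1180... → 496.12.

496.12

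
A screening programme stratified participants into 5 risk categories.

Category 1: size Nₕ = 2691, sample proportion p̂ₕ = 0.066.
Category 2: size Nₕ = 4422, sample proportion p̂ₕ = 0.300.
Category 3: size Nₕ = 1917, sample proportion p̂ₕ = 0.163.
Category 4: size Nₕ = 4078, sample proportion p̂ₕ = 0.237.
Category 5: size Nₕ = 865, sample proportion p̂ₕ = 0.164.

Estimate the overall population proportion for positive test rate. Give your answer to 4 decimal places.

0.2093

N = 2691 + 4422 + 1917 + 4078 + 865 = 13973.
Overall proportion = Σ (Nₕ/N)·p̂ₕ.
Σ Nₕp̂ₕ = 177.606 + 1326.6 + 312.471 + 966.486 + 141.86 = 2925.023.
2925.023 / 13973 = 0.209334... → 0.2093.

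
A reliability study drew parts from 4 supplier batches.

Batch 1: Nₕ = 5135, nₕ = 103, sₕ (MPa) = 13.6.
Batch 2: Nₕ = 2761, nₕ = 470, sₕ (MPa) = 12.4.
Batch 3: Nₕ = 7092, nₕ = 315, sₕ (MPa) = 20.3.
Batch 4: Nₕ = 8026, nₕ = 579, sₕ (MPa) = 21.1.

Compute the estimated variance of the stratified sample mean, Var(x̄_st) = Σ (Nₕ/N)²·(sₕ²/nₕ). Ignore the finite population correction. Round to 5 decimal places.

N = 23014; Wₕ = Nₕ/N.
batch 1: (5135/23014)²·13.6²/103 = 0.08939995
batch 2: (2761/23014)²·12.4²/470 = 0.00470863
batch 3: (7092/23014)²·20.3²/315 = 0.12423237
batch 4: (8026/23014)²·21.1²/579 = 0.09351913
Sum = 0.31186007 → 0.31186.

0.31186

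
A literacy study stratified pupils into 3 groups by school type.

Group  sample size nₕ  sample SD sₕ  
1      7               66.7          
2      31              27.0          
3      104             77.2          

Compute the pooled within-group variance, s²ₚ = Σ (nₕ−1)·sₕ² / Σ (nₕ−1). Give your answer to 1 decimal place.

4765.7

1: (7−1)·66.7² = 6·4448.89 = 26693.34
2: (31−1)·27.0² = 30·729 = 21870
3: (104−1)·77.2² = 103·5959.84 = 613863.52
Numerator = 662426.86; denominator = Σ(nₕ−1) = 139.
s²ₚ = 662426.86/139 = 4765.661... → 4765.7.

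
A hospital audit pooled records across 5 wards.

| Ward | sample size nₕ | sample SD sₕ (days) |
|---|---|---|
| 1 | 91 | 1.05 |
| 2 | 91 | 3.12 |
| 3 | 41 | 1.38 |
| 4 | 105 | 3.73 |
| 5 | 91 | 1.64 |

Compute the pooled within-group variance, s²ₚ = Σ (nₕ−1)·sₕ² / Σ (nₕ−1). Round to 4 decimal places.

6.6196

Degrees of freedom: 90 + 90 + 40 + 104 + 90 = 414.
Σ(nₕ−1)sₕ² = 90·1.1025 + 90·9.7344 + 40·1.9044 + 104·13.9129 + 90·2.6896 = 2740.5026.
s²ₚ = 2740.5026 / 414 = 6.619571... → 6.6196.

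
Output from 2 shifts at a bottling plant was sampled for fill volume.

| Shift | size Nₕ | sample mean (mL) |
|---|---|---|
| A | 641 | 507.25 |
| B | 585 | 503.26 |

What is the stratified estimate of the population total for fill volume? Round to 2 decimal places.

619554.35

Estimate total by summing Nₕ·x̄ₕ over strata.
641·507.25 + 585·503.26 = 325147.25 + 294407.1 = 619554.35.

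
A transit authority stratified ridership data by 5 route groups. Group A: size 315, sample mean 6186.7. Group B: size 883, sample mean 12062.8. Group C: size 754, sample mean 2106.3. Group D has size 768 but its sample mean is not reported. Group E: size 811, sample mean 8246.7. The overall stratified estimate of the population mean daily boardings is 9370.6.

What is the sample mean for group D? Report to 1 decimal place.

15899.9

N = 315 + 883 + 754 + 768 + 811 = 3531.
Overall total = μ·N = 9370.6·3531 = 33087588.6.
Subtract the known strata: 315·6186.7 + 883·12062.8 + 754·2106.3 + 811·8246.7 = 20876486.8.
Remaining total for group D: 33087588.6 − 20876486.8 = 12211101.8.
Divide by its size: 12211101.8 / 768 = 15899.872... → 15899.9.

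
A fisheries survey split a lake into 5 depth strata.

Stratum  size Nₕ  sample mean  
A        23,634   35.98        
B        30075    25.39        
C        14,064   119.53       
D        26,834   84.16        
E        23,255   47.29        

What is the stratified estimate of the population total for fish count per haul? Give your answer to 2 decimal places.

6653103.88

A: 23634·35.98 = 850351.32
B: 30075·25.39 = 763604.25
C: 14064·119.53 = 1681069.92
D: 26834·84.16 = 2258349.44
E: 23255·47.29 = 1099728.95
τ̂ = Σ Nₕx̄ₕ = 6653103.88.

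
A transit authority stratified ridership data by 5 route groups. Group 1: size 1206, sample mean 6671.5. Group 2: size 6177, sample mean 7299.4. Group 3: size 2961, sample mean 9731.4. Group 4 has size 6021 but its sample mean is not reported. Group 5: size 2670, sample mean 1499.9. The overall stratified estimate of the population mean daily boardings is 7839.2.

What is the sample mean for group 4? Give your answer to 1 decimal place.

10507.5

N = 1206 + 6177 + 2961 + 6021 + 2670 = 19035.
Overall total = μ·N = 7839.2·19035 = 149219172.
Subtract the known strata: 1206·6671.5 + 6177·7299.4 + 2961·9731.4 + 2670·1499.9 = 85953631.2.
Remaining total for group 4: 149219172 − 85953631.2 = 63265540.8.
Divide by its size: 63265540.8 / 6021 = 10507.481... → 10507.5.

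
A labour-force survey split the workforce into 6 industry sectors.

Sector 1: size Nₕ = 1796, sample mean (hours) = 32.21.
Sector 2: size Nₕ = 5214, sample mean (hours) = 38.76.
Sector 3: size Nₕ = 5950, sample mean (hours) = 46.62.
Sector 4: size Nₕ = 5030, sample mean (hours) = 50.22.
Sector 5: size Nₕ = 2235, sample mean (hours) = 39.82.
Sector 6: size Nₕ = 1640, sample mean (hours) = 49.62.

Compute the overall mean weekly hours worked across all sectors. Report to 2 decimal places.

N = 1796 + 5214 + 5950 + 5030 + 2235 + 1640 = 21865.
Weight each subgroup mean by Nₕ/N and sum.
Σ Nₕx̄ₕ = 1796·32.21 + 5214·38.76 + 5950·46.62 + 5030·50.22 + 2235·39.82 + 1640·49.62 = 57849.16 + 202094.64 + 277389 + 252606.6 + 88997.7 + 81376.8 = 960313.9.
Divide by N: 960313.9 / 21865 = 43.9201... → 43.92.

43.92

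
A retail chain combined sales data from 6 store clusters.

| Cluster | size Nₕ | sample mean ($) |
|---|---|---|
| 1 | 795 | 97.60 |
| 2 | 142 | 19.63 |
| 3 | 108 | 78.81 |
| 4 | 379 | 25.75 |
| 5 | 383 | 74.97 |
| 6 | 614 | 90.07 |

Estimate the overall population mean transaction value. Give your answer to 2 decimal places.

75.45

N = 795 + 142 + 108 + 379 + 383 + 614 = 2421.
Weight each subgroup mean by Nₕ/N and sum.
Σ Nₕx̄ₕ = 795·97.60 + 142·19.63 + 108·78.81 + 379·25.75 + 383·74.97 + 614·90.07 = 77592 + 2787.46 + 8511.48 + 9759.25 + 28713.51 + 55302.98 = 182666.68.
Divide by N: 182666.68 / 2421 = 75.4509... → 75.45.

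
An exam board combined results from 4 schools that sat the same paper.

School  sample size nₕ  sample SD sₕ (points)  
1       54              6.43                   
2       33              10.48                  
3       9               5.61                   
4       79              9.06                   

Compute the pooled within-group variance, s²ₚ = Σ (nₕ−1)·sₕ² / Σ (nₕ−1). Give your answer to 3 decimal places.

72.282

1: (54−1)·6.43² = 53·41.3449 = 2191.2797
2: (33−1)·10.48² = 32·109.8304 = 3514.5728
3: (9−1)·5.61² = 8·31.4721 = 251.7768
4: (79−1)·9.06² = 78·82.0836 = 6402.5208
Numerator = 12360.1501; denominator = Σ(nₕ−1) = 171.
s²ₚ = 12360.1501/171 = 72.28158... → 72.282.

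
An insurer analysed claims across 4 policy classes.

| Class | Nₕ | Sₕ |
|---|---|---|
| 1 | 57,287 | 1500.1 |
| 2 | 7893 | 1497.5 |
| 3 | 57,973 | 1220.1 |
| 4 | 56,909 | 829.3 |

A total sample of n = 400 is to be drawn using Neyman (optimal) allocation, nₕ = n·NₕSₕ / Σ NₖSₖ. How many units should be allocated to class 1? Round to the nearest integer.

1: NₕSₕ = 57287·1500.1 = 85936228.7
2: NₕSₕ = 7893·1497.5 = 11819767.5
3: NₕSₕ = 57973·1220.1 = 70732857.3
4: NₕSₕ = 56909·829.3 = 47194633.7
Σ NₕSₕ = 215683487.2.
n_1 = 400·85936228.7/215683487.2 = 159.375... → 159.

159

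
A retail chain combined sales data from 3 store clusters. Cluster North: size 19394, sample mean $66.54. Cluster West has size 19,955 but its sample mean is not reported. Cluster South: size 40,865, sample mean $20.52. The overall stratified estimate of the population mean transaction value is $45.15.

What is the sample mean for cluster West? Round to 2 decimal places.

74.80

N = 19394 + 19955 + 40865 = 80214.
Overall total = μ·N = 45.15·80214 = 3621662.1.
Subtract the known strata: 19394·66.54 + 40865·20.52 = 2129026.56.
Remaining total for cluster West: 3621662.1 − 2129026.56 = 1492635.54.
Divide by its size: 1492635.54 / 19955 = 74.8001... → 74.80.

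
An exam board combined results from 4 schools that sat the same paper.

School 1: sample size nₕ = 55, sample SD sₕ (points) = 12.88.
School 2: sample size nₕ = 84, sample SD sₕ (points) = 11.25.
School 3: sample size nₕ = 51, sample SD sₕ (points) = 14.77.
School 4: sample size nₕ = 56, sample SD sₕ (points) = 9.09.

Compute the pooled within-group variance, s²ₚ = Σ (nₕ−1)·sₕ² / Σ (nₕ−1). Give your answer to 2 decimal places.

144.28

1: (55−1)·12.88² = 54·165.8944 = 8958.2976
2: (84−1)·11.25² = 83·126.5625 = 10504.6875
3: (51−1)·14.77² = 50·218.1529 = 10907.645
4: (56−1)·9.09² = 55·82.6281 = 4544.5455
Numerator = 34915.1756; denominator = Σ(nₕ−1) = 242.
s²ₚ = 34915.1756/242 = 144.2776... → 144.28.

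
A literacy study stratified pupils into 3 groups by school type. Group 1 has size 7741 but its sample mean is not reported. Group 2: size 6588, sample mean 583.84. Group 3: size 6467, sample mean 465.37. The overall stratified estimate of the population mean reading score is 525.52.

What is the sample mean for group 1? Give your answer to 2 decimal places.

526.14

Σ Nₕx̄ₕ = N·μ, so 7741·x̄_1 = 20796·525.52 − (6588·583.84 + 6467·465.37).
= 10928713.92 − 6855885.71 = 4072828.21.
x̄_1 = 4072828.21 / 7741 = 526.1372... → 526.14.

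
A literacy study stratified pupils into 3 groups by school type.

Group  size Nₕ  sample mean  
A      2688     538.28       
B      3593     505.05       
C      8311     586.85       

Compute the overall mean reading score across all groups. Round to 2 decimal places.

557.76

x̄_st = (Σ Nₕx̄ₕ) / (Σ Nₕ) = (2688·538.28 + 3593·505.05 + 8311·586.85) / 14592
= 8138851.64 / 14592 = 557.7612... → 557.76.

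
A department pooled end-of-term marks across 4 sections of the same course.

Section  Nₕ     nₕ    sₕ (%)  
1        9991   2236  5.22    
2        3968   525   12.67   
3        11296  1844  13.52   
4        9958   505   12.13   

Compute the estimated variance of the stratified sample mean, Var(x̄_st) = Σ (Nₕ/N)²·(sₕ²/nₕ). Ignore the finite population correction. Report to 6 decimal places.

0.038365

N = 35213; Wₕ = Nₕ/N.
section 1: (9991/35213)²·5.22²/2236 = 0.000981027
section 2: (3968/35213)²·12.67²/525 = 0.003882676
section 3: (11296/35213)²·13.52²/1844 = 0.010200836
section 4: (9958/35213)²·12.13²/505 = 0.023300670
Sum = 0.038365210 → 0.038365.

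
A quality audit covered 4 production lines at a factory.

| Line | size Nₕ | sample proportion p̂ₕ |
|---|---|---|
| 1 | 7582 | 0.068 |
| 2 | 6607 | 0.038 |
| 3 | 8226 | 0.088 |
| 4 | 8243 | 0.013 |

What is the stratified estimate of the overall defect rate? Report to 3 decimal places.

Wₕ = Nₕ/N with N = 30658: 0.2473, 0.2155, 0.2683, 0.2689.
p̂_st = 0.2473·0.068 + 0.2155·0.038 + 0.2683·0.088 + 0.2689·0.013 ≈ 0.05211... → 0.052.

0.052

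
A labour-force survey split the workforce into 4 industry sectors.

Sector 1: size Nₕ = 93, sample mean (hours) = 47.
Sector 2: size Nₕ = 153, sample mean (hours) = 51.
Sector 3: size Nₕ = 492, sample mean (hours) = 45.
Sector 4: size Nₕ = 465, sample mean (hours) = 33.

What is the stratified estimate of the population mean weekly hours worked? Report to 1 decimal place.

41.3

x̄_st = (Σ Nₕx̄ₕ) / (Σ Nₕ) = (93·47 + 153·51 + 492·45 + 465·33) / 1203
= 49659 / 1203 = 41.279... → 41.3.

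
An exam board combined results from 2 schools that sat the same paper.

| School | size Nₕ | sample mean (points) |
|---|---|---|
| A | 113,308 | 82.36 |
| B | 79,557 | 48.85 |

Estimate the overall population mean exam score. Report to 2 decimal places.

68.54

N = 113308 + 79557 = 192865.
The stratified mean weights each stratum mean by its population share Nₕ/N.
Σ Nₕx̄ₕ = 113308·82.36 + 79557·48.85 = 9332046.88 + 3886359.45 = 13218406.33.
Divide by N: 13218406.33 / 192865 = 68.5371... → 68.54.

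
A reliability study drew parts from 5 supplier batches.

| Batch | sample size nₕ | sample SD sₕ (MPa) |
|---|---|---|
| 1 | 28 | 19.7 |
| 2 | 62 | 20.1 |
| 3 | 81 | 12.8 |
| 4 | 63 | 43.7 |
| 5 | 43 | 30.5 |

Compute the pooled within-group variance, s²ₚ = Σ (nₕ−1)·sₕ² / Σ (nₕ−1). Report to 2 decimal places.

756.26

Degrees of freedom: 27 + 61 + 80 + 62 + 42 = 272.
Σ(nₕ−1)sₕ² = 27·388.09 + 61·404.01 + 80·163.84 + 62·1909.69 + 42·930.25 = 205701.52.
s²ₚ = 205701.52 / 272 = 756.2556... → 756.26.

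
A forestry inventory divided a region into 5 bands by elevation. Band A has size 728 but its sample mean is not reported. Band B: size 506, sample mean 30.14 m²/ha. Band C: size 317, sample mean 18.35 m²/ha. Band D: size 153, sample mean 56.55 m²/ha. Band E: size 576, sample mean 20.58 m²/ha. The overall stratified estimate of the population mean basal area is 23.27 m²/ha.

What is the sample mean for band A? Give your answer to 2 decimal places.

N = 728 + 506 + 317 + 153 + 576 = 2280.
Overall total = μ·N = 23.27·2280 = 53055.6.
Subtract the known strata: 506·30.14 + 317·18.35 + 153·56.55 + 576·20.58 = 41574.02.
Remaining total for band A: 53055.6 − 41574.02 = 11481.58.
Divide by its size: 11481.58 / 728 = 15.7714... → 15.77.

15.77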